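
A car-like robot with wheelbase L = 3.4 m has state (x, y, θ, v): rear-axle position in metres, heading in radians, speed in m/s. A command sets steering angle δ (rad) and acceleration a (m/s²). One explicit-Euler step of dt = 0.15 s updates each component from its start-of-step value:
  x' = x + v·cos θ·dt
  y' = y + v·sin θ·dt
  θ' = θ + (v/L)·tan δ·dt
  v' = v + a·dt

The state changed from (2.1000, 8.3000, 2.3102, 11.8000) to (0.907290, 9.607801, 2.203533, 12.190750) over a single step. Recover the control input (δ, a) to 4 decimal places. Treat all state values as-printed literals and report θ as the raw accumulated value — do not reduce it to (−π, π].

a = (v'−v)/dt = (0.390750)/0.15 = 2.6050
Δθ = θ'−θ = -0.106667;  (v·dt/L) = 11.8000·0.15/3.4 = 0.520588
tan δ = Δθ·L/(v·dt) = -0.204897  →  δ = -0.2021

δ = -0.2021, a = 2.6050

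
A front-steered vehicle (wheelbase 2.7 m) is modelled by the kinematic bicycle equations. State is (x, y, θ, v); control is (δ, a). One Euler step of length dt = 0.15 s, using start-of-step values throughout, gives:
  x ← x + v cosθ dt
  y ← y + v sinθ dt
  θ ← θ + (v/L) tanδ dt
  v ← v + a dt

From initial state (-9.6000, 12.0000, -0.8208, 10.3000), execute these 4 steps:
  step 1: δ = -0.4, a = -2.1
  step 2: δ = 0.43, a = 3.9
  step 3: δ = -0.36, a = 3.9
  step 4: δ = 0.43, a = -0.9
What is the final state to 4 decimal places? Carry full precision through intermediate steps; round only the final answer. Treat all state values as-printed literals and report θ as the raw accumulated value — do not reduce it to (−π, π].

after step 1 (δ=-0.4, a=-2.1): (-8.546872, 10.869537, -1.062732, 9.985000)
after step 2 (δ=0.43, a=3.9): (-7.818236, 9.560971, -0.808324, 10.570000)
after step 3 (δ=-0.36, a=3.9): (-6.723114, 8.414447, -1.029357, 11.155000)
after step 4 (δ=0.43, a=-0.9): (-5.860770, 6.980526, -0.745139, 11.020000)

(-5.8608, 6.9805, -0.7451, 11.0200)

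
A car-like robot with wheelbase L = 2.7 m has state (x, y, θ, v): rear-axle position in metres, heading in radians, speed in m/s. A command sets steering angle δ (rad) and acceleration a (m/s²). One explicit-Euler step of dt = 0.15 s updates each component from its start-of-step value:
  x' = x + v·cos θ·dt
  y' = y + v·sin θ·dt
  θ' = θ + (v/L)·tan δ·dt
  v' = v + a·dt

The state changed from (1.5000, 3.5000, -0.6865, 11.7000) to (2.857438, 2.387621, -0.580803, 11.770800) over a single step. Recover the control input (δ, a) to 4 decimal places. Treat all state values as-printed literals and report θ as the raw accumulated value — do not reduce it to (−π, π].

a = (v'−v)/dt = (0.070800)/0.15 = 0.4720
Δθ = θ'−θ = 0.105697;  (v·dt/L) = 11.7000·0.15/2.7 = 0.650000
tan δ = Δθ·L/(v·dt) = 0.162611  →  δ = 0.1612

δ = 0.1612, a = 0.4720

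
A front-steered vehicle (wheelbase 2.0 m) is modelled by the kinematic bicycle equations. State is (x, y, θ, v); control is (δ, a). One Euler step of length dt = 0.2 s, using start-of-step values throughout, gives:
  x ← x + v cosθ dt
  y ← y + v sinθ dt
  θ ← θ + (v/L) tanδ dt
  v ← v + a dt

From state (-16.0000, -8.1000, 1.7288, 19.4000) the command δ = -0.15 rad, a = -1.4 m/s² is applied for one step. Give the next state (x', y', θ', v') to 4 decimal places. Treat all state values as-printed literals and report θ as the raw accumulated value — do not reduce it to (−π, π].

x' = -16.0000 + 19.4000·cos(1.7288)·0.2 = -16.6105
y' = -8.1000 + 19.4000·sin(1.7288)·0.2 = -4.2683
θ' = 1.7288 + (19.4000/2.0)·tan(-0.15)·0.2 = 1.4356
v' = 19.4000 − 1.4000·0.2 = 19.1200

(-16.6105, -4.2683, 1.4356, 19.1200)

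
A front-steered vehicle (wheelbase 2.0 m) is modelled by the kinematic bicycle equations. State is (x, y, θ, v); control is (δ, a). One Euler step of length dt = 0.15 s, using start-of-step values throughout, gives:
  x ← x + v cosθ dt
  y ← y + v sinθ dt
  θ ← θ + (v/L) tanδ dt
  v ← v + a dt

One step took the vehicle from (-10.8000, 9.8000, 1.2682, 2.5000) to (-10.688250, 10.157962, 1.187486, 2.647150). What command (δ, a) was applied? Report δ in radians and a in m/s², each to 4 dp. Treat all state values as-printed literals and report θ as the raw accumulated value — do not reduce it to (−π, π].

a = (v'−v)/dt = (0.147150)/0.15 = 0.9810
Δθ = θ'−θ = -0.080714;  (v·dt/L) = 2.5000·0.15/2.0 = 0.187500
tan δ = Δθ·L/(v·dt) = -0.430475  →  δ = -0.4065

δ = -0.4065, a = 0.9810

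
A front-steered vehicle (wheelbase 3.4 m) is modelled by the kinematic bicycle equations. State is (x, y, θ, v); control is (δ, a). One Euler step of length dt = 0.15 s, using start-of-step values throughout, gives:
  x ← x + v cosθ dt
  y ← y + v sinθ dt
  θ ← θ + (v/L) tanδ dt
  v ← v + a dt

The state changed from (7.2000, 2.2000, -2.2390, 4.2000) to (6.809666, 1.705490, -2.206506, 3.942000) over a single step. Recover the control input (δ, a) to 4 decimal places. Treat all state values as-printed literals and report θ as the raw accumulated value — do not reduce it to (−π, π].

a = (v'−v)/dt = (-0.258000)/0.15 = -1.7200
Δθ = θ'−θ = 0.032494;  (v·dt/L) = 4.2000·0.15/3.4 = 0.185294
tan δ = Δθ·L/(v·dt) = 0.175364  →  δ = 0.1736

δ = 0.1736, a = -1.7200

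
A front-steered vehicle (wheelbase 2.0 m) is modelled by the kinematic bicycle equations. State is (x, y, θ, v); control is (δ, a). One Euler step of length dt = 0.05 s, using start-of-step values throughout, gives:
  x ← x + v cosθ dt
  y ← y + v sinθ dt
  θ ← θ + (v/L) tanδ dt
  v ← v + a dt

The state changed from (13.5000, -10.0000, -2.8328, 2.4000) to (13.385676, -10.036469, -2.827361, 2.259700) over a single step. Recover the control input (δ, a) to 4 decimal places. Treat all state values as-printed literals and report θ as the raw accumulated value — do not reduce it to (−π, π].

δ = 0.0904, a = -2.8060

a = (v'−v)/dt = (-0.140300)/0.05 = -2.8060
Δθ = θ'−θ = 0.005439;  (v·dt/L) = 2.4000·0.05/2.0 = 0.060000
tan δ = Δθ·L/(v·dt) = 0.090650  →  δ = 0.0904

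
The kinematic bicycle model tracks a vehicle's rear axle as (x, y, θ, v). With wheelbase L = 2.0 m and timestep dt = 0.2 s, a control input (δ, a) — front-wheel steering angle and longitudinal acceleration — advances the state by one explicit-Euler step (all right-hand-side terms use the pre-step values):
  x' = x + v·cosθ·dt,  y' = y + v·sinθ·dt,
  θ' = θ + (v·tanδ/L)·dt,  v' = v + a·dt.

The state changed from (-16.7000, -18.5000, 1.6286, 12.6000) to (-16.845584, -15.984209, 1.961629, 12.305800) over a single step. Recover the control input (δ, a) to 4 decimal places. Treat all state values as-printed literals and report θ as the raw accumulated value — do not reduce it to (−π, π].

a = (v'−v)/dt = (-0.294200)/0.2 = -1.4710
Δθ = θ'−θ = 0.333029;  (v·dt/L) = 12.6000·0.2/2.0 = 1.260000
tan δ = Δθ·L/(v·dt) = 0.264309  →  δ = 0.2584

δ = 0.2584, a = -1.4710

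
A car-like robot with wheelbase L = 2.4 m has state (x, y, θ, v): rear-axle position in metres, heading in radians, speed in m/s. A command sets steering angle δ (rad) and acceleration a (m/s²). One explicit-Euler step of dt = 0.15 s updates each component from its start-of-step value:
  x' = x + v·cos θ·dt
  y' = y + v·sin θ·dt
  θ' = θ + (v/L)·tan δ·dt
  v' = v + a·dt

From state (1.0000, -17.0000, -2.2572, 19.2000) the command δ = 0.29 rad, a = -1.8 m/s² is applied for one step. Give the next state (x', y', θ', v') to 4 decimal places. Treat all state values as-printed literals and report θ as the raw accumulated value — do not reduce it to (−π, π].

x' = 1.0000 + 19.2000·cos(-2.2572)·0.15 = -0.8252
y' = -17.0000 + 19.2000·sin(-2.2572)·0.15 = -19.2278
θ' = -2.2572 + (19.2000/2.4)·tan(0.29)·0.15 = -1.8991
v' = 19.2000 − 1.8000·0.15 = 18.9300

(-0.8252, -19.2278, -1.8991, 18.9300)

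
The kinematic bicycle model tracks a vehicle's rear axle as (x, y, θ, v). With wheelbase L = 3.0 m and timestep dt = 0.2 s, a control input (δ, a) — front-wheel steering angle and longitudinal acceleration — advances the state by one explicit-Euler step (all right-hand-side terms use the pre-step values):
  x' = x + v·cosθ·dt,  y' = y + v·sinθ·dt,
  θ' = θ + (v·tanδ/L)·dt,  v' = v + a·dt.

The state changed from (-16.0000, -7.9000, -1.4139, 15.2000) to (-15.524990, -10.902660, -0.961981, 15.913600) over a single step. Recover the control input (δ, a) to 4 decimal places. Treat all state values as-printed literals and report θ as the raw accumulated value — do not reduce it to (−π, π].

δ = 0.4195, a = 3.5680

a = (v'−v)/dt = (0.713600)/0.2 = 3.5680
Δθ = θ'−θ = 0.451919;  (v·dt/L) = 15.2000·0.2/3.0 = 1.013333
tan δ = Δθ·L/(v·dt) = 0.445973  →  δ = 0.4195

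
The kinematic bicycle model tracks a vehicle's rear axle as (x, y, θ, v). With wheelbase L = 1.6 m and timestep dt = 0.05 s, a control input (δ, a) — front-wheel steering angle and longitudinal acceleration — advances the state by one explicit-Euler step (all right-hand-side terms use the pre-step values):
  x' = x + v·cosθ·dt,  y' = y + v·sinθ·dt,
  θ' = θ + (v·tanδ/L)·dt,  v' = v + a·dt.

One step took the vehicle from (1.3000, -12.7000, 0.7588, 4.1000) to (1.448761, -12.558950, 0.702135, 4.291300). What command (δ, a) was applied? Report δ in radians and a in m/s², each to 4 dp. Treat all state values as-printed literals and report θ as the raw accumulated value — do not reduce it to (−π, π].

δ = -0.4164, a = 3.8260

a = (v'−v)/dt = (0.191300)/0.05 = 3.8260
Δθ = θ'−θ = -0.056665;  (v·dt/L) = 4.1000·0.05/1.6 = 0.128125
tan δ = Δθ·L/(v·dt) = -0.442263  →  δ = -0.4164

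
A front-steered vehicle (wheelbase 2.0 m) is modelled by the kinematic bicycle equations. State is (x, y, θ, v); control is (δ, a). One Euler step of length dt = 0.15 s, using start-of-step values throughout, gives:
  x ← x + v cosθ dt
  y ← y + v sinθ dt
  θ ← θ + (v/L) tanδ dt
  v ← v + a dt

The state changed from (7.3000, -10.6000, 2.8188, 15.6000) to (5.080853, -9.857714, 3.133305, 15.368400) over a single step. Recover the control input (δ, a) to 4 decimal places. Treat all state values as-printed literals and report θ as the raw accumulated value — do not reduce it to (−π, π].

a = (v'−v)/dt = (-0.231600)/0.15 = -1.5440
Δθ = θ'−θ = 0.314505;  (v·dt/L) = 15.6000·0.15/2.0 = 1.170000
tan δ = Δθ·L/(v·dt) = 0.268808  →  δ = 0.2626

δ = 0.2626, a = -1.5440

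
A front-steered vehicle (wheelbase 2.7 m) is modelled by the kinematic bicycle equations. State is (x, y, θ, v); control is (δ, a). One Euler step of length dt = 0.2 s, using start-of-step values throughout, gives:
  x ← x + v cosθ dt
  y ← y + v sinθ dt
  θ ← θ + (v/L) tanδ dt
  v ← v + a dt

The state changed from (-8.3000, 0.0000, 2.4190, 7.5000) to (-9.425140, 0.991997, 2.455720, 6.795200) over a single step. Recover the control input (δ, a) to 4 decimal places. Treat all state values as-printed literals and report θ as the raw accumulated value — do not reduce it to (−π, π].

δ = 0.0660, a = -3.5240

a = (v'−v)/dt = (-0.704800)/0.2 = -3.5240
Δθ = θ'−θ = 0.036720;  (v·dt/L) = 7.5000·0.2/2.7 = 0.555556
tan δ = Δθ·L/(v·dt) = 0.066096  →  δ = 0.0660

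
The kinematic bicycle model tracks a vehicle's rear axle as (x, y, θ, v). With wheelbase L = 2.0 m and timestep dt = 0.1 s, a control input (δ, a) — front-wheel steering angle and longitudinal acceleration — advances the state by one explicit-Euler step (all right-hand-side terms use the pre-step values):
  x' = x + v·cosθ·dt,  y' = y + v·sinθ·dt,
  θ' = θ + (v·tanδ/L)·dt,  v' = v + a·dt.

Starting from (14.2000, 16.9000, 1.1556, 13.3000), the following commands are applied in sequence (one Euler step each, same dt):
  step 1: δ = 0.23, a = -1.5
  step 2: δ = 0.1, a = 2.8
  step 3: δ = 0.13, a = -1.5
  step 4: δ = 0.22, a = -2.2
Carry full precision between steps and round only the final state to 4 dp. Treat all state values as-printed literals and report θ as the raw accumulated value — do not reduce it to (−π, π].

(15.4723, 22.0265, 1.6135, 13.0600)

after step 1 (δ=0.23, a=-1.5): (14.736482, 18.116999, 1.311305, 13.150000)
after step 2 (δ=0.1, a=2.8): (15.073896, 19.387974, 1.377275, 13.430000)
after step 3 (δ=0.13, a=-1.5): (15.332175, 20.705905, 1.465065, 13.280000)
after step 4 (δ=0.22, a=-2.2): (15.472324, 22.026489, 1.613549, 13.060000)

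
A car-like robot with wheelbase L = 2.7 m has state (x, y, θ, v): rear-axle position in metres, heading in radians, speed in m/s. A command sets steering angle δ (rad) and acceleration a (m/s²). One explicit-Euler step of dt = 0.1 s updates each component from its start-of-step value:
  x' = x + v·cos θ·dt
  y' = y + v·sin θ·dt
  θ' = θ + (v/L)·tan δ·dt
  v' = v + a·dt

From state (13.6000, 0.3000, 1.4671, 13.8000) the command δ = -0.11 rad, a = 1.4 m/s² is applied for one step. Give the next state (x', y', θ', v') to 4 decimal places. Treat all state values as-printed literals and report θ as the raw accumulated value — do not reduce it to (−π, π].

x' = 13.6000 + 13.8000·cos(1.4671)·0.1 = 13.7428
y' = 0.3000 + 13.8000·sin(1.4671)·0.1 = 1.6726
θ' = 1.4671 + (13.8000/2.7)·tan(-0.11)·0.1 = 1.4106
v' = 13.8000 + 1.4000·0.1 = 13.9400

(13.7428, 1.6726, 1.4106, 13.9400)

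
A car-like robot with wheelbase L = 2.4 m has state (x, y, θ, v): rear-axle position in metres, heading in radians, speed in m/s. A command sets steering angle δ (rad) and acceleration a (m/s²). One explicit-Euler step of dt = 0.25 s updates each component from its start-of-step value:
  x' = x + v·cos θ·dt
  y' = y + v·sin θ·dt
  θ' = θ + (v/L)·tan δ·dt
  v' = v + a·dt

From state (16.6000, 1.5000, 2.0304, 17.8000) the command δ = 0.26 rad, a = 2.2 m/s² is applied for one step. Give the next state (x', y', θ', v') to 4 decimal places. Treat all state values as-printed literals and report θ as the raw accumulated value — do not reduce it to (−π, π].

(14.6260, 5.4882, 2.5236, 18.3500)

x' = 16.6000 + 17.8000·cos(2.0304)·0.25 = 14.6260
y' = 1.5000 + 17.8000·sin(2.0304)·0.25 = 5.4882
θ' = 2.0304 + (17.8000/2.4)·tan(0.26)·0.25 = 2.5236
v' = 17.8000 + 2.2000·0.25 = 18.3500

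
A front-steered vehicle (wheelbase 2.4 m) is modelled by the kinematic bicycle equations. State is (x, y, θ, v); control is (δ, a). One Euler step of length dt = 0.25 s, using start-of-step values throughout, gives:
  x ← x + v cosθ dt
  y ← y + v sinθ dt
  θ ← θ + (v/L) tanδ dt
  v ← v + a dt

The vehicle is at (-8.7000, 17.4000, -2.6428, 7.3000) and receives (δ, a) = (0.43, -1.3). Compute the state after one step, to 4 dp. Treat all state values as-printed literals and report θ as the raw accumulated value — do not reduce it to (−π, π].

x' = -8.7000 + 7.3000·cos(-2.6428)·0.25 = -10.3026
y' = 17.4000 + 7.3000·sin(-2.6428)·0.25 = 16.5270
θ' = -2.6428 + (7.3000/2.4)·tan(0.43)·0.25 = -2.2941
v' = 7.3000 − 1.3000·0.25 = 6.9750

(-10.3026, 16.5270, -2.2941, 6.9750)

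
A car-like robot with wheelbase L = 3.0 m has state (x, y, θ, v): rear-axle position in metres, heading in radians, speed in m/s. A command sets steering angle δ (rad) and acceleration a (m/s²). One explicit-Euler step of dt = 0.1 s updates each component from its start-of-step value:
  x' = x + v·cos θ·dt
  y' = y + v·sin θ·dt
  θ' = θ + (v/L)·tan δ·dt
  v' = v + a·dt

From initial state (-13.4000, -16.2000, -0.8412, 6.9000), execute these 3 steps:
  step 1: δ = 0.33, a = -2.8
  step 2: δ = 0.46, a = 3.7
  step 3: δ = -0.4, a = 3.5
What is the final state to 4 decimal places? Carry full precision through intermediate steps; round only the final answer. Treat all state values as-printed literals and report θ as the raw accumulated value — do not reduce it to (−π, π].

after step 1 (δ=0.33, a=-2.8): (-12.940068, -16.714356, -0.762419, 6.620000)
after step 2 (δ=0.46, a=3.7): (-12.461331, -17.171582, -0.653090, 6.990000)
after step 3 (δ=-0.4, a=3.5): (-11.906178, -17.596324, -0.751601, 7.340000)

(-11.9062, -17.5963, -0.7516, 7.3400)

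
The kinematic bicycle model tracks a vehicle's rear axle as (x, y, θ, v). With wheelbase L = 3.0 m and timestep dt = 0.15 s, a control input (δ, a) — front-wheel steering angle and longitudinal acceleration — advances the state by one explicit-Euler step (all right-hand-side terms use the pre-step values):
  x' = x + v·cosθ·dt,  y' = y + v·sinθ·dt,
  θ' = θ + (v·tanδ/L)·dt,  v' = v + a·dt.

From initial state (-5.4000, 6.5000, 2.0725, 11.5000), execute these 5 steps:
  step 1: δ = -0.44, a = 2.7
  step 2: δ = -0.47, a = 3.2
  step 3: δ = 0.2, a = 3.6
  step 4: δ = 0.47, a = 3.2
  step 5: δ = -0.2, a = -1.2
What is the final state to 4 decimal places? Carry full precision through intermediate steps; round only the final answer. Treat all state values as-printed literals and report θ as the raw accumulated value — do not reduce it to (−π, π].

(-7.3613, 15.4051, 1.8174, 13.2250)

after step 1 (δ=-0.44, a=2.7): (-6.229587, 8.012419, 1.801801, 11.905000)
after step 2 (δ=-0.47, a=3.2): (-6.638445, 9.750734, 1.499434, 12.385000)
after step 3 (δ=0.2, a=3.6): (-6.505985, 11.603755, 1.624963, 12.925000)
after step 4 (δ=0.47, a=3.2): (-6.610949, 13.539662, 1.953236, 13.405000)
after step 5 (δ=-0.2, a=-1.2): (-7.361330, 15.405149, 1.817369, 13.225000)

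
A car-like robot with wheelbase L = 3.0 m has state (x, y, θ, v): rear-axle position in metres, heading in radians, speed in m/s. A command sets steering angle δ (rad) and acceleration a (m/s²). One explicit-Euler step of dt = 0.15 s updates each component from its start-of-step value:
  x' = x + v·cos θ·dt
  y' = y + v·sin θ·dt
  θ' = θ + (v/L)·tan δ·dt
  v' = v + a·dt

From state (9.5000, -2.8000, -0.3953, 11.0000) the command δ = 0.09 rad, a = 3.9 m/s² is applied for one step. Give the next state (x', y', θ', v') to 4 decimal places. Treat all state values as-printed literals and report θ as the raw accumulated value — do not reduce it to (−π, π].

(11.0228, -3.4354, -0.3457, 11.5850)

x' = 9.5000 + 11.0000·cos(-0.3953)·0.15 = 11.0228
y' = -2.8000 + 11.0000·sin(-0.3953)·0.15 = -3.4354
θ' = -0.3953 + (11.0000/3.0)·tan(0.09)·0.15 = -0.3457
v' = 11.0000 + 3.9000·0.15 = 11.5850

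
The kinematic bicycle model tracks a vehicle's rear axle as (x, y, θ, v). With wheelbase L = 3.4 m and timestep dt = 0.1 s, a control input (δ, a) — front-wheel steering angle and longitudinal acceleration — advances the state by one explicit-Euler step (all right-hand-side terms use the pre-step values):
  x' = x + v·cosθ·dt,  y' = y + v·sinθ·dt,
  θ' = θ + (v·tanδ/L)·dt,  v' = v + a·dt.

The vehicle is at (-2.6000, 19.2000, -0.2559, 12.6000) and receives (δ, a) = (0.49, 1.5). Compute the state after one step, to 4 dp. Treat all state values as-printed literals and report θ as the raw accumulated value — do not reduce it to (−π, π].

x' = -2.6000 + 12.6000·cos(-0.2559)·0.1 = -1.3810
y' = 19.2000 + 12.6000·sin(-0.2559)·0.1 = 18.8811
θ' = -0.2559 + (12.6000/3.4)·tan(0.49)·0.1 = -0.0582
v' = 12.6000 + 1.5000·0.1 = 12.7500

(-1.3810, 18.8811, -0.0582, 12.7500)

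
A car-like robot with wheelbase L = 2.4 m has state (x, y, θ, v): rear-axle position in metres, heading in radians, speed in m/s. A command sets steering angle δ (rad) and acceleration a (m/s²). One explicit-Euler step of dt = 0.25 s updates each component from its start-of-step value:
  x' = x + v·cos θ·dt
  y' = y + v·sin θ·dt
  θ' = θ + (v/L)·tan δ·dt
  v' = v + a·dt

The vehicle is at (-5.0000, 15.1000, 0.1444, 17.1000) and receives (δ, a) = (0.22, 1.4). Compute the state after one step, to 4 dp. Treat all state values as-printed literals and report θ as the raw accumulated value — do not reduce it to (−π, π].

x' = -5.0000 + 17.1000·cos(0.1444)·0.25 = -0.7695
y' = 15.1000 + 17.1000·sin(0.1444)·0.25 = 15.7152
θ' = 0.1444 + (17.1000/2.4)·tan(0.22)·0.25 = 0.5427
v' = 17.1000 + 1.4000·0.25 = 17.4500

(-0.7695, 15.7152, 0.5427, 17.4500)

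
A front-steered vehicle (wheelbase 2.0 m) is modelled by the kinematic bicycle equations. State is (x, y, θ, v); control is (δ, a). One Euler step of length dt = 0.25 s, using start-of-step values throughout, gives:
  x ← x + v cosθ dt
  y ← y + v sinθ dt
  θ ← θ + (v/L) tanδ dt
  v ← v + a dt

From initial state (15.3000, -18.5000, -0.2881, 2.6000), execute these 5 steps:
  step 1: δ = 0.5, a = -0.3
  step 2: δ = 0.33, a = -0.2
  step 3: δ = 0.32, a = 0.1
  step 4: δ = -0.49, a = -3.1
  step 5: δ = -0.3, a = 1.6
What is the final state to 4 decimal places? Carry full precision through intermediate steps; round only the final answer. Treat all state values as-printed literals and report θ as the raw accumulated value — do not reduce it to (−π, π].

after step 1 (δ=0.5, a=-0.3): (15.923211, -18.684685, -0.110552, 2.525000)
after step 2 (δ=0.33, a=-0.2): (16.550607, -18.754329, -0.002442, 2.475000)
after step 3 (δ=0.32, a=0.1): (17.169355, -18.755840, 0.100081, 2.500000)
after step 4 (δ=-0.49, a=-3.1): (17.791228, -18.693394, -0.066602, 1.725000)
after step 5 (δ=-0.3, a=1.6): (18.221522, -18.722095, -0.133303, 2.125000)

(18.2215, -18.7221, -0.1333, 2.1250)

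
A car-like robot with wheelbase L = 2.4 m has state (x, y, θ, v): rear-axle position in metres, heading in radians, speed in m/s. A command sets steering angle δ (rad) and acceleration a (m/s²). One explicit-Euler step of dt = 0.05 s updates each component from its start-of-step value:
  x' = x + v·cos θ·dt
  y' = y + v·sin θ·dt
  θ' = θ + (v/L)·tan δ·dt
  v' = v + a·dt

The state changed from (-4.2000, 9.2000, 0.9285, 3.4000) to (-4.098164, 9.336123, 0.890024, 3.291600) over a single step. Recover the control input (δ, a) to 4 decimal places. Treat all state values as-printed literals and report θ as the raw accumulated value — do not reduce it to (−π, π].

δ = -0.4976, a = -2.1680

a = (v'−v)/dt = (-0.108400)/0.05 = -2.1680
Δθ = θ'−θ = -0.038476;  (v·dt/L) = 3.4000·0.05/2.4 = 0.070833
tan δ = Δθ·L/(v·dt) = -0.543191  →  δ = -0.4976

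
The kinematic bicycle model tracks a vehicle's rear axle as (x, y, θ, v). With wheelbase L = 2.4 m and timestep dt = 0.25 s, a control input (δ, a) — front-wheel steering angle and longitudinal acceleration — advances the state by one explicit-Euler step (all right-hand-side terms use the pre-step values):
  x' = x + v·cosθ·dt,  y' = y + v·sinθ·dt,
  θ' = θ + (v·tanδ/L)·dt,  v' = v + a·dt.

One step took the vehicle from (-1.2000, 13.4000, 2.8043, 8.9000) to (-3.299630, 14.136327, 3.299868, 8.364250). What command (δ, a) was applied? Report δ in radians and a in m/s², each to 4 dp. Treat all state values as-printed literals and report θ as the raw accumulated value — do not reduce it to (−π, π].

δ = 0.4909, a = -2.1430

a = (v'−v)/dt = (-0.535750)/0.25 = -2.1430
Δθ = θ'−θ = 0.495568;  (v·dt/L) = 8.9000·0.25/2.4 = 0.927083
tan δ = Δθ·L/(v·dt) = 0.534545  →  δ = 0.4909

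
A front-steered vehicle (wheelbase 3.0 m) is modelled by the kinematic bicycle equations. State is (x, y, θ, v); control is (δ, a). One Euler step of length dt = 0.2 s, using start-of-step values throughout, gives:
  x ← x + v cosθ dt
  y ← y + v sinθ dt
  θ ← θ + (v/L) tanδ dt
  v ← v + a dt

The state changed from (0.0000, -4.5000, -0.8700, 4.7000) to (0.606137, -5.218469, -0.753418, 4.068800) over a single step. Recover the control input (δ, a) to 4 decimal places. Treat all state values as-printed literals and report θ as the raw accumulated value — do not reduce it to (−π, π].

a = (v'−v)/dt = (-0.631200)/0.2 = -3.1560
Δθ = θ'−θ = 0.116582;  (v·dt/L) = 4.7000·0.2/3.0 = 0.313333
tan δ = Δθ·L/(v·dt) = 0.372070  →  δ = 0.3562

δ = 0.3562, a = -3.1560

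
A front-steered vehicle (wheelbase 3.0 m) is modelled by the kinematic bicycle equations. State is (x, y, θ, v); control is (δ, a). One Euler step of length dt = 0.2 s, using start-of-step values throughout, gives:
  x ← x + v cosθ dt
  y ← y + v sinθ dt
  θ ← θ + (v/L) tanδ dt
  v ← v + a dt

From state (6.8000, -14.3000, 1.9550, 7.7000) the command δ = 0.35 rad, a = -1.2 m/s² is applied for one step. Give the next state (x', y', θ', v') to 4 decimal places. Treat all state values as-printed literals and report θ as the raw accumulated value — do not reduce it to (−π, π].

(6.2228, -12.8723, 2.1424, 7.4600)

x' = 6.8000 + 7.7000·cos(1.9550)·0.2 = 6.2228
y' = -14.3000 + 7.7000·sin(1.9550)·0.2 = -12.8723
θ' = 1.9550 + (7.7000/3.0)·tan(0.35)·0.2 = 2.1424
v' = 7.7000 − 1.2000·0.2 = 7.4600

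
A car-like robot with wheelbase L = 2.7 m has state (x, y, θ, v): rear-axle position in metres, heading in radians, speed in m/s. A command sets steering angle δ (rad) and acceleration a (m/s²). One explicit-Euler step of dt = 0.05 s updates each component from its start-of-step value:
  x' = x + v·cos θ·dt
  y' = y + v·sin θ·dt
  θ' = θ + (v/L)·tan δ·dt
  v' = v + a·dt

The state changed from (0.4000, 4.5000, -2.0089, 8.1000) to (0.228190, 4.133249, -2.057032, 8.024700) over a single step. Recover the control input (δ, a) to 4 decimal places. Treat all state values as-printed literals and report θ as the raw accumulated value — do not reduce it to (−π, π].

δ = -0.3105, a = -1.5060

a = (v'−v)/dt = (-0.075300)/0.05 = -1.5060
Δθ = θ'−θ = -0.048132;  (v·dt/L) = 8.1000·0.05/2.7 = 0.150000
tan δ = Δθ·L/(v·dt) = -0.320880  →  δ = -0.3105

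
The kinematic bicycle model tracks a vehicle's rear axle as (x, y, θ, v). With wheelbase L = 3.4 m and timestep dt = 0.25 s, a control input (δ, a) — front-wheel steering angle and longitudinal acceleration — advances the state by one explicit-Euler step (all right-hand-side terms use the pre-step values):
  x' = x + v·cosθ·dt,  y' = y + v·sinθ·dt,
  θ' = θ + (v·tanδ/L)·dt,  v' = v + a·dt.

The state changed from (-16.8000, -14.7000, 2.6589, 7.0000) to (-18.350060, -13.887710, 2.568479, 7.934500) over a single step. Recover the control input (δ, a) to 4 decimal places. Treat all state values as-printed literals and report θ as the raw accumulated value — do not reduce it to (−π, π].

δ = -0.1739, a = 3.7380

a = (v'−v)/dt = (0.934500)/0.25 = 3.7380
Δθ = θ'−θ = -0.090421;  (v·dt/L) = 7.0000·0.25/3.4 = 0.514706
tan δ = Δθ·L/(v·dt) = -0.175675  →  δ = -0.1739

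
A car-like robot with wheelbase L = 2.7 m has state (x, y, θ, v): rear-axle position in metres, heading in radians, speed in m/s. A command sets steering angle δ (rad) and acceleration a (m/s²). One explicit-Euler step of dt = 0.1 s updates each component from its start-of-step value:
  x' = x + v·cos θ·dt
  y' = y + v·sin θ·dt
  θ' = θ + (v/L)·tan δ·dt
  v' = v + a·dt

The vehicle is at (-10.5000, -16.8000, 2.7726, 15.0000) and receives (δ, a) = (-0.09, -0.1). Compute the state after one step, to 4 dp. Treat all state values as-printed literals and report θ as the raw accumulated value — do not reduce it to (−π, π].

x' = -10.5000 + 15.0000·cos(2.7726)·0.1 = -11.8990
y' = -16.8000 + 15.0000·sin(2.7726)·0.1 = -16.2590
θ' = 2.7726 + (15.0000/2.7)·tan(-0.09)·0.1 = 2.7225
v' = 15.0000 − 0.1000·0.1 = 14.9900

(-11.8990, -16.2590, 2.7225, 14.9900)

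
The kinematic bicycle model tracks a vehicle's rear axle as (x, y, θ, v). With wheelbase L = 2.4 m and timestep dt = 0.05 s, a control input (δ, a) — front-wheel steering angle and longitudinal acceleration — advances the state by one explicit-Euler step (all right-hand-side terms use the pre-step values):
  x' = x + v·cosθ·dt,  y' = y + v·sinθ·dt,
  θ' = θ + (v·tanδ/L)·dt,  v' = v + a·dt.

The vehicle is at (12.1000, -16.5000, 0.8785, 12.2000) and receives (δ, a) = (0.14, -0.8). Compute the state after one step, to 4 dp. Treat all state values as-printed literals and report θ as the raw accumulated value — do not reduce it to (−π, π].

(12.4894, -16.0304, 0.9143, 12.1600)

x' = 12.1000 + 12.2000·cos(0.8785)·0.05 = 12.4894
y' = -16.5000 + 12.2000·sin(0.8785)·0.05 = -16.0304
θ' = 0.8785 + (12.2000/2.4)·tan(0.14)·0.05 = 0.9143
v' = 12.2000 − 0.8000·0.05 = 12.1600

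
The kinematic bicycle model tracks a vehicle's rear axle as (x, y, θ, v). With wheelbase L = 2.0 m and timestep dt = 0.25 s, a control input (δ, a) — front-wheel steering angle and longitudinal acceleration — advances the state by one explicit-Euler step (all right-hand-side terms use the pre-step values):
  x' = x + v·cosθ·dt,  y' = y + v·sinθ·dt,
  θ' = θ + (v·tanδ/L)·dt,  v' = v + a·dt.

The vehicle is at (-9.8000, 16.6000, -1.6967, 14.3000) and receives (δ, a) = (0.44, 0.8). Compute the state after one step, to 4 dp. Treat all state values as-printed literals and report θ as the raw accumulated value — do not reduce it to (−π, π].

(-10.2489, 13.0533, -0.8552, 14.5000)

x' = -9.8000 + 14.3000·cos(-1.6967)·0.25 = -10.2489
y' = 16.6000 + 14.3000·sin(-1.6967)·0.25 = 13.0533
θ' = -1.6967 + (14.3000/2.0)·tan(0.44)·0.25 = -0.8552
v' = 14.3000 + 0.8000·0.25 = 14.5000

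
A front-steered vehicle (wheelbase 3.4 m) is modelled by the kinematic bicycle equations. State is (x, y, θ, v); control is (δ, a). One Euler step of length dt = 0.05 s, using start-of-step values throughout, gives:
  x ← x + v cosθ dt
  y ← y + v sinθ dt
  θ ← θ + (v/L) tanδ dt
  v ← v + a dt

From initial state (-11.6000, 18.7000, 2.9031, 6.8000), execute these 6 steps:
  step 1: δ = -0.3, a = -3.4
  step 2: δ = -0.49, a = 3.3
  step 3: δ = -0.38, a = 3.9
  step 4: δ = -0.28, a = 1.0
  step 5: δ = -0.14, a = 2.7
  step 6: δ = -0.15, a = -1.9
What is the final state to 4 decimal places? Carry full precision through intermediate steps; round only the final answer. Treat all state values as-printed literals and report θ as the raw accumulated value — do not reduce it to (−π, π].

after step 1 (δ=-0.3, a=-3.4): (-11.930376, 18.780321, 2.872166, 6.630000)
after step 2 (δ=-0.49, a=3.3): (-12.249917, 18.868559, 2.820161, 6.795000)
after step 3 (δ=-0.38, a=3.9): (-12.572266, 18.975895, 2.780249, 6.990000)
after step 4 (δ=-0.28, a=1.0): (-12.899197, 19.099454, 2.750690, 7.040000)
after step 5 (δ=-0.14, a=2.7): (-13.224644, 19.233574, 2.736101, 7.175000)
after step 6 (δ=-0.15, a=-1.9): (-13.554302, 19.375090, 2.720154, 7.080000)

(-13.5543, 19.3751, 2.7202, 7.0800)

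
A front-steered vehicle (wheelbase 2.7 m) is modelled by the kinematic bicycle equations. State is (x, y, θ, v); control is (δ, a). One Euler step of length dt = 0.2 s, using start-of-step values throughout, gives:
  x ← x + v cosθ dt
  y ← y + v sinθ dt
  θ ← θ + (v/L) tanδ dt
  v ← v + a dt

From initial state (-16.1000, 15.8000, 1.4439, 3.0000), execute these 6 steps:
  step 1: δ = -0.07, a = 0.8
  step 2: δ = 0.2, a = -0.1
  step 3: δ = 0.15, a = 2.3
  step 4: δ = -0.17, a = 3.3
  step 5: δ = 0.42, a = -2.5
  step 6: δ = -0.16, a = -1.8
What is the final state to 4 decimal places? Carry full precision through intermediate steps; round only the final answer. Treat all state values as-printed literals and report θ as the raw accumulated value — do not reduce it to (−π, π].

after step 1 (δ=-0.07, a=0.8): (-16.024066, 16.395176, 1.428319, 3.160000)
after step 2 (δ=0.2, a=-0.1): (-15.934325, 17.020772, 1.475768, 3.140000)
after step 3 (δ=0.15, a=2.3): (-15.874737, 17.645938, 1.510921, 3.600000)
after step 4 (δ=-0.17, a=3.3): (-15.831653, 18.364648, 1.465146, 4.260000)
after step 5 (δ=0.42, a=-2.5): (-15.741806, 19.211898, 1.606064, 3.760000)
after step 6 (δ=-0.16, a=-1.8): (-15.768322, 19.963430, 1.561117, 3.400000)

(-15.7683, 19.9634, 1.5611, 3.4000)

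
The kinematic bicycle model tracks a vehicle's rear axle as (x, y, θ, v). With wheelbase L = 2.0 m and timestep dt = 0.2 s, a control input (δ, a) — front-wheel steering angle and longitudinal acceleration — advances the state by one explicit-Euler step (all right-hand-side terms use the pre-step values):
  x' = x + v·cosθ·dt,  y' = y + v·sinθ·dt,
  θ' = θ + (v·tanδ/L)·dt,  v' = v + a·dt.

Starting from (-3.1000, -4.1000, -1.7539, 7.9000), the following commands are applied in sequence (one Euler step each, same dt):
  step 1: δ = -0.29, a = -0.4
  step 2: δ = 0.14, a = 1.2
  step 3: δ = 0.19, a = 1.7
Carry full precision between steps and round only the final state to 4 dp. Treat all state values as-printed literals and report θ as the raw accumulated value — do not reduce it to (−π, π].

(-4.5135, -8.6182, -1.7244, 8.4000)

after step 1 (δ=-0.29, a=-0.4): (-3.387690, -5.653588, -1.989646, 7.820000)
after step 2 (δ=0.14, a=1.2): (-4.023784, -7.082391, -1.879445, 8.060000)
after step 3 (δ=0.19, a=1.7): (-4.513464, -8.618216, -1.724435, 8.400000)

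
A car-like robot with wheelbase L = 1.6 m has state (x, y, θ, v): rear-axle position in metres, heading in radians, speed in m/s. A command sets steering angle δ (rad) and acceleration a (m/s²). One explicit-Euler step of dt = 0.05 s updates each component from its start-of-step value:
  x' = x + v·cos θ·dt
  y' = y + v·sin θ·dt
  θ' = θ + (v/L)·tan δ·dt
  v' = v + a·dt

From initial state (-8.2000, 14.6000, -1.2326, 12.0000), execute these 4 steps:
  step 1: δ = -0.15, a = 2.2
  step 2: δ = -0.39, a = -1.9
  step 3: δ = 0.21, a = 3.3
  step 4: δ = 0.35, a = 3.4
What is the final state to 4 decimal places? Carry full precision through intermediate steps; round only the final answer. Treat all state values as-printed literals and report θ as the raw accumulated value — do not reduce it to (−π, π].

after step 1 (δ=-0.15, a=2.2): (-8.000928, 14.033987, -1.289276, 12.110000)
after step 2 (δ=-0.39, a=-1.9): (-7.832710, 13.452323, -1.444834, 12.015000)
after step 3 (δ=0.21, a=3.3): (-7.757239, 12.856333, -1.364806, 12.180000)
after step 4 (δ=0.35, a=3.4): (-7.632676, 12.260208, -1.225867, 12.350000)

(-7.6327, 12.2602, -1.2259, 12.3500)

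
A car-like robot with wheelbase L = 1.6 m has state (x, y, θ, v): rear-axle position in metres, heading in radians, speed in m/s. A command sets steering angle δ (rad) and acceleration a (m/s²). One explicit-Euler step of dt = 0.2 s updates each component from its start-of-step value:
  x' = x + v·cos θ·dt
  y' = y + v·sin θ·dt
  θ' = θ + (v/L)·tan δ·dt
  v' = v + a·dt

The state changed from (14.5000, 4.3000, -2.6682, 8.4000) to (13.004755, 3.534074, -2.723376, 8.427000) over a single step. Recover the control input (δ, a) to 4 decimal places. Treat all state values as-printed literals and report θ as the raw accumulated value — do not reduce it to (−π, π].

a = (v'−v)/dt = (0.027000)/0.2 = 0.1350
Δθ = θ'−θ = -0.055176;  (v·dt/L) = 8.4000·0.2/1.6 = 1.050000
tan δ = Δθ·L/(v·dt) = -0.052549  →  δ = -0.0525

δ = -0.0525, a = 0.1350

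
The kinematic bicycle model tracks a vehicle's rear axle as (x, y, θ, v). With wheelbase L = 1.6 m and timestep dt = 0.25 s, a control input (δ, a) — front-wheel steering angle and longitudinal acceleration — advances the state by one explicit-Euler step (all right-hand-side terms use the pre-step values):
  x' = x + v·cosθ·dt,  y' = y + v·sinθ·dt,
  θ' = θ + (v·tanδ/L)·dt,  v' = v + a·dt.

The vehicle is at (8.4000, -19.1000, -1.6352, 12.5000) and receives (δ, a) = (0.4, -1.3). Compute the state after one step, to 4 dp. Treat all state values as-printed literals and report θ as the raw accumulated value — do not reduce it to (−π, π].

(8.1989, -22.2185, -0.8094, 12.1750)

x' = 8.4000 + 12.5000·cos(-1.6352)·0.25 = 8.1989
y' = -19.1000 + 12.5000·sin(-1.6352)·0.25 = -22.2185
θ' = -1.6352 + (12.5000/1.6)·tan(0.4)·0.25 = -0.8094
v' = 12.5000 − 1.3000·0.25 = 12.1750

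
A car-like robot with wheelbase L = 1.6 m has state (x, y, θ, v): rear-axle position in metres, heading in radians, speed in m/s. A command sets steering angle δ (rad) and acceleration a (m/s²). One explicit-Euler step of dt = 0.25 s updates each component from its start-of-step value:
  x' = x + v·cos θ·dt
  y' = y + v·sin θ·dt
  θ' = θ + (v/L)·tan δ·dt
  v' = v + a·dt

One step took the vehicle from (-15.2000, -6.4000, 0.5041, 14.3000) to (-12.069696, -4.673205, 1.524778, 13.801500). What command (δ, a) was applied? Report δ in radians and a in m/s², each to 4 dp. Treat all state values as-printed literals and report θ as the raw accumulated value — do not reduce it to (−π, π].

δ = 0.4285, a = -1.9940

a = (v'−v)/dt = (-0.498500)/0.25 = -1.9940
Δθ = θ'−θ = 1.020678;  (v·dt/L) = 14.3000·0.25/1.6 = 2.234375
tan δ = Δθ·L/(v·dt) = 0.456807  →  δ = 0.4285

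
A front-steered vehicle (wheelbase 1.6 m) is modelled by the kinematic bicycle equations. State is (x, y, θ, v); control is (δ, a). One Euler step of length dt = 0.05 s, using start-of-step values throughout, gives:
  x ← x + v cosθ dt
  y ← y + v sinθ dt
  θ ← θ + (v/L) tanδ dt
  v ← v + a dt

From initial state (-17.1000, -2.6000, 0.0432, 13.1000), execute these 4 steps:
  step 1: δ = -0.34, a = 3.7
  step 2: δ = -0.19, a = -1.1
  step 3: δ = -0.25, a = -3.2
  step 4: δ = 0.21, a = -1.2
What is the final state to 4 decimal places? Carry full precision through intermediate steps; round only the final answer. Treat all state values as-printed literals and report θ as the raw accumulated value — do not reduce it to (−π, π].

(-14.5074, -2.9435, -0.2000, 13.0100)

after step 1 (δ=-0.34, a=3.7): (-16.445611, -2.571713, -0.101611, 13.285000)
after step 2 (δ=-0.19, a=-1.1): (-15.784787, -2.639092, -0.181454, 13.230000)
after step 3 (δ=-0.25, a=-3.2): (-15.134148, -2.758466, -0.287022, 13.070000)
after step 4 (δ=0.21, a=-1.2): (-14.507381, -2.943470, -0.199966, 13.010000)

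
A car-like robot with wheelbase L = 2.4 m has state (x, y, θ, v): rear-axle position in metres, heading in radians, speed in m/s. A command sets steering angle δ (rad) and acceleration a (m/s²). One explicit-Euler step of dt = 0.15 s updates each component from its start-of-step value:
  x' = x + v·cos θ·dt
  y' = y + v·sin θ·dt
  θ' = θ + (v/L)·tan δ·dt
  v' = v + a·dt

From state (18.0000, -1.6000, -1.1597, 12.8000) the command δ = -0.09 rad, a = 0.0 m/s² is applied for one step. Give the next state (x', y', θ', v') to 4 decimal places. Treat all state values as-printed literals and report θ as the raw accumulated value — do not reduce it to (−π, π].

(18.7673, -3.3600, -1.2319, 12.8000)

x' = 18.0000 + 12.8000·cos(-1.1597)·0.15 = 18.7673
y' = -1.6000 + 12.8000·sin(-1.1597)·0.15 = -3.3600
θ' = -1.1597 + (12.8000/2.4)·tan(-0.09)·0.15 = -1.2319
v' = 12.8000 + 0.0000·0.15 = 12.8000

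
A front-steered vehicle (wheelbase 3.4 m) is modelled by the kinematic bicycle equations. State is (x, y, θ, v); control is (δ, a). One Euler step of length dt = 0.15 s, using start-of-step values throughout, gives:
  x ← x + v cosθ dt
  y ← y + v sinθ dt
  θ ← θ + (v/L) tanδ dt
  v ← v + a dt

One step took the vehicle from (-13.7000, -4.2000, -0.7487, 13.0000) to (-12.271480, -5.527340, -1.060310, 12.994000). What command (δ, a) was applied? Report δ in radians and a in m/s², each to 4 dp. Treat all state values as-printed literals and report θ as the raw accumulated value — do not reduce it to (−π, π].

δ = -0.4977, a = -0.0400

a = (v'−v)/dt = (-0.006000)/0.15 = -0.0400
Δθ = θ'−θ = -0.311610;  (v·dt/L) = 13.0000·0.15/3.4 = 0.573529
tan δ = Δθ·L/(v·dt) = -0.543320  →  δ = -0.4977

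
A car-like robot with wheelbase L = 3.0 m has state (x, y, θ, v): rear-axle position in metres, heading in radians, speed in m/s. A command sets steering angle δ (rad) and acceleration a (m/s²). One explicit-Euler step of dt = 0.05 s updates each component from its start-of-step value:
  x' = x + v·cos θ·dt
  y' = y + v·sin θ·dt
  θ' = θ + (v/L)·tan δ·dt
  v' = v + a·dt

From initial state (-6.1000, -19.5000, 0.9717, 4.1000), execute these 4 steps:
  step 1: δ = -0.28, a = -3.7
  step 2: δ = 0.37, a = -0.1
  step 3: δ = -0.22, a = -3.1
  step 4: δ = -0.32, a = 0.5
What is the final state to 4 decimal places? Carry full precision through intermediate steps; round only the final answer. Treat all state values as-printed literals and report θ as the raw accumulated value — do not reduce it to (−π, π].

after step 1 (δ=-0.28, a=-3.7): (-5.984401, -19.330702, 0.952050, 3.915000)
after step 2 (δ=0.37, a=-0.1): (-5.870863, -19.171242, 0.977359, 3.910000)
after step 3 (δ=-0.22, a=-3.1): (-5.761537, -19.009168, 0.962786, 3.755000)
after step 4 (δ=-0.32, a=0.5): (-5.654288, -18.855066, 0.942047, 3.780000)

(-5.6543, -18.8551, 0.9420, 3.7800)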